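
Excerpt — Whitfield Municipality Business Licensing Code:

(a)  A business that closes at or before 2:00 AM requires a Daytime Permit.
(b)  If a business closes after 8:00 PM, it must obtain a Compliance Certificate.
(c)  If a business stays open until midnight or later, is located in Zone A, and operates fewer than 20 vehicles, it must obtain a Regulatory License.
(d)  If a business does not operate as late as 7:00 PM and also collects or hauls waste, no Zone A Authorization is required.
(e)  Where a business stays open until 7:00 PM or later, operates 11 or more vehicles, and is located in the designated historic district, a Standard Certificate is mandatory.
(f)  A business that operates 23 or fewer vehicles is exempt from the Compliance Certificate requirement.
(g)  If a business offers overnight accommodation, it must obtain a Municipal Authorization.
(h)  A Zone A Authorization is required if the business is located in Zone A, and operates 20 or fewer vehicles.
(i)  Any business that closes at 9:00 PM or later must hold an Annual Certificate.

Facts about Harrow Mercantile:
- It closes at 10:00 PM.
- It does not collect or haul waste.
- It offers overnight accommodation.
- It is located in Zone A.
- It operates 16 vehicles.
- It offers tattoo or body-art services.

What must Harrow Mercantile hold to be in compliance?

(a) closes 10:00 PM, at/before 2:00 AM → Daytime Permit required.
(b) closes 10:00 PM, after 8:00 PM → Compliance Certificate required.
(c) closes 10:00 PM, at/before midnight; is located in Zone A; vehicles 16 < 20 → Regulatory License not required.
(d) closes 10:00 PM, after 7:00 PM; does not collect or haul waste → Zone A Authorization exemption does not apply.
(e) closes 10:00 PM, after 7:00 PM; vehicles 16 ≥ 11; is located in Zone A (not: is located in the designated historic district) → Standard Certificate not required.
(f) vehicles 16 ≤ 23 → exempt from Compliance Certificate.
(g) offers overnight accommodation → Municipal Authorization required.
(h) is located in Zone A; vehicles 16 ≤ 20 → Zone A Authorization required.
(i) closes 10:00 PM, after 9:00 PM → Annual Certificate required.

Annual Certificate, Daytime Permit, Municipal Authorization, Zone A Authorization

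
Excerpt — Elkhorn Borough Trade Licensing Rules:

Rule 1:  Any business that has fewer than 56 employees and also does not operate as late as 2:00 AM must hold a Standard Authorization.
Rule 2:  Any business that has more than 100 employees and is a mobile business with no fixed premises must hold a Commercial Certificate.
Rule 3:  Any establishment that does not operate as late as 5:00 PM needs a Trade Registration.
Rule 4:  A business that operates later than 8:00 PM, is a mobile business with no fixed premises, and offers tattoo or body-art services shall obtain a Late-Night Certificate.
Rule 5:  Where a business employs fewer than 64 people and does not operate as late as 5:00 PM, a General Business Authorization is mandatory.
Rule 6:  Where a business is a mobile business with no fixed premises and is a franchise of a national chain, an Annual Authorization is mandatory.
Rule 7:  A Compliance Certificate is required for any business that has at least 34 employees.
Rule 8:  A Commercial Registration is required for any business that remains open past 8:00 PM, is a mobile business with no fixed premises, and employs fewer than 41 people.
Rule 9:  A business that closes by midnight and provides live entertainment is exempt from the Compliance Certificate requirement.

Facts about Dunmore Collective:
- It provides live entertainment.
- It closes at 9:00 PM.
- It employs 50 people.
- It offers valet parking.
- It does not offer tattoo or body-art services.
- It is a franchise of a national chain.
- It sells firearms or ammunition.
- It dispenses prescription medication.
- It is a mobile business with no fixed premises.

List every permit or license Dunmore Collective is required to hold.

Rule 1: employees 50 < 56; closes 9:00 PM, at/before 2:00 AM → Standard Authorization required.
Rule 2: employees 50 ≤ 100; is a mobile business with no fixed premises → Commercial Certificate not required.
Rule 3: closes 9:00 PM, after 5:00 PM → Trade Registration not required.
Rule 4: closes 9:00 PM, after 8:00 PM; is a mobile business with no fixed premises; does not offer tattoo or body-art services → Late-Night Certificate not required.
Rule 5: employees 50 < 64; closes 9:00 PM, after 5:00 PM → General Business Authorization not required.
Rule 6: is a mobile business with no fixed premises; is a franchise of a national chain → Annual Authorization required.
Rule 7: employees 50 ≥ 34 → Compliance Certificate required.
Rule 8: closes 9:00 PM, after 8:00 PM; is a mobile business with no fixed premises; employees 50 ≥ 41 → Commercial Registration not required.
Rule 9: closes 9:00 PM, at/before midnight; provides live entertainment → exempt from Compliance Certificate.

Annual Authorization, Standard Authorization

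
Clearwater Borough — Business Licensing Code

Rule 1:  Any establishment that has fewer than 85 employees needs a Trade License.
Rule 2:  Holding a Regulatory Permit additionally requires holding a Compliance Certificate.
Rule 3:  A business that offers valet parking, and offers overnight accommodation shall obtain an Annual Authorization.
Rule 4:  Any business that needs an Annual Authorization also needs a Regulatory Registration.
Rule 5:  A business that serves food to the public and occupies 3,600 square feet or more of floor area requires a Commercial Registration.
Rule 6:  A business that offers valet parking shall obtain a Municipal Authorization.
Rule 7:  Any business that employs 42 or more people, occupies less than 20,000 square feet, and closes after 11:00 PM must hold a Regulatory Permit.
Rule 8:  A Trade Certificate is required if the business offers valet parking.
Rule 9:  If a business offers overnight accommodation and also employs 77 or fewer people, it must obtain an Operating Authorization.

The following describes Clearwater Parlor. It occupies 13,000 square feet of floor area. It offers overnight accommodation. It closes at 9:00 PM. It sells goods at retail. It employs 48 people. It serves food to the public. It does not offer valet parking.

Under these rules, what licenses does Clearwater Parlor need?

Commercial Registration, Operating Authorization, Trade License

Rule 1: employees 48 < 85 → Trade License required.
Rule 2: Regulatory Permit is not required → no effect.
Rule 3: does not offer valet parking; offers overnight accommodation → Annual Authorization not required.
Rule 4: Annual Authorization is not required → no effect.
Rule 5: serves food to the public; floor area 13,000 square feet ≥ 3,600 square feet → Commercial Registration required.
Rule 6: does not offer valet parking → Municipal Authorization not required.
Rule 7: employees 48 ≥ 42; floor area 13,000 square feet < 20,000 square feet; closes 9:00 PM, at/before 11:00 PM → Regulatory Permit not required.
Rule 8: does not offer valet parking → Trade Certificate not required.
Rule 9: offers overnight accommodation; employees 48 ≤ 77 → Operating Authorization required.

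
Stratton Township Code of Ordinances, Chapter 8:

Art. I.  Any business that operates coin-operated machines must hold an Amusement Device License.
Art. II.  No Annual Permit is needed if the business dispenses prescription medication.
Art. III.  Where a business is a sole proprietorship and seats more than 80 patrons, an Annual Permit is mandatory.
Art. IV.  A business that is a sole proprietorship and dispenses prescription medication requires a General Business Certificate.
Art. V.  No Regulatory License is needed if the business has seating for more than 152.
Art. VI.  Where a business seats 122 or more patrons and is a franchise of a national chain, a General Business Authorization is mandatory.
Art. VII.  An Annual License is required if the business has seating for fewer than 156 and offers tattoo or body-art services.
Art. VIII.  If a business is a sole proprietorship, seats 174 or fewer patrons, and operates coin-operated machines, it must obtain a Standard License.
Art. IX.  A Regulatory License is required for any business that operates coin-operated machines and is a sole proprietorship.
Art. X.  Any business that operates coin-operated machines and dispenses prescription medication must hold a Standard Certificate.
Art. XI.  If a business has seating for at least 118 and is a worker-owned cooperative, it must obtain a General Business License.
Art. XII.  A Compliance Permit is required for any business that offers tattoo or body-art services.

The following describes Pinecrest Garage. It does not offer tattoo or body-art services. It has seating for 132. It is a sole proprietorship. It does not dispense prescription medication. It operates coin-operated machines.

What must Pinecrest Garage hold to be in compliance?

Art. I. operates coin-operated machines → Amusement Device License required.
Art. II. does not dispense prescription medication → Annual Permit exemption does not apply.
Art. III. is a sole proprietorship; seating 132 > 80 → Annual Permit required.
Art. IV. is a sole proprietorship; does not dispense prescription medication → General Business Certificate not required.
Art. V. seating 132 ≤ 152 → Regulatory License exemption does not apply.
Art. VI. seating 132 ≥ 122; is a sole proprietorship (not: is a franchise of a national chain) → General Business Authorization not required.
Art. VII. seating 132 < 156; does not offer tattoo or body-art services → Annual License not required.
Art. VIII. is a sole proprietorship; seating 132 ≤ 174; operates coin-operated machines → Standard License required.
Art. IX. operates coin-operated machines; is a sole proprietorship → Regulatory License required.
Art. X. operates coin-operated machines; does not dispense prescription medication → Standard Certificate not required.
Art. XI. seating 132 ≥ 118; is a sole proprietorship (not: is a worker-owned cooperative) → General Business License not required.
Art. XII. does not offer tattoo or body-art services → Compliance Permit not required.

Amusement Device License, Annual Permit, Regulatory License, Standard License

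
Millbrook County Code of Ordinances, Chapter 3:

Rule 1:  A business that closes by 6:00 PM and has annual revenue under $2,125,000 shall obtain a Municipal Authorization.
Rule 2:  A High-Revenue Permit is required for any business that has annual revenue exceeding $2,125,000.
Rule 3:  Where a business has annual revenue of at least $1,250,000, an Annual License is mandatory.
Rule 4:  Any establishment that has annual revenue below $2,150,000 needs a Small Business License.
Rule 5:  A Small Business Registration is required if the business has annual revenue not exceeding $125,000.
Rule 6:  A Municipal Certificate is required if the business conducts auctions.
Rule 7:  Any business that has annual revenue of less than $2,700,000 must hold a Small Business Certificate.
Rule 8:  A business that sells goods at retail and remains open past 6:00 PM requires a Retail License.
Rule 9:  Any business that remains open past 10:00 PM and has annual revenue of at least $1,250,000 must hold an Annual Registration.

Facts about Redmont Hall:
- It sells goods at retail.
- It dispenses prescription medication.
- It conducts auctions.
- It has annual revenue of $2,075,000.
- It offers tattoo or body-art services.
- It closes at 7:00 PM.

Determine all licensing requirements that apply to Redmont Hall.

Annual License, Municipal Certificate, Retail License, Small Business Certificate, Small Business License

Rule 1: closes 7:00 PM, after 6:00 PM; revenue $2,075,000 < $2,125,000 → Municipal Authorization not required.
Rule 2: revenue $2,075,000 ≤ $2,125,000 → High-Revenue Permit not required.
Rule 3: revenue $2,075,000 ≥ $1,250,000 → Annual License required.
Rule 4: revenue $2,075,000 < $2,150,000 → Small Business License required.
Rule 5: revenue $2,075,000 > $125,000 → Small Business Registration not required.
Rule 6: conducts auctions → Municipal Certificate required.
Rule 7: revenue $2,075,000 < $2,700,000 → Small Business Certificate required.
Rule 8: sells goods at retail; closes 7:00 PM, after 6:00 PM → Retail License required.
Rule 9: closes 7:00 PM, at/before 10:00 PM; revenue $2,075,000 ≥ $1,250,000 → Annual Registration not required.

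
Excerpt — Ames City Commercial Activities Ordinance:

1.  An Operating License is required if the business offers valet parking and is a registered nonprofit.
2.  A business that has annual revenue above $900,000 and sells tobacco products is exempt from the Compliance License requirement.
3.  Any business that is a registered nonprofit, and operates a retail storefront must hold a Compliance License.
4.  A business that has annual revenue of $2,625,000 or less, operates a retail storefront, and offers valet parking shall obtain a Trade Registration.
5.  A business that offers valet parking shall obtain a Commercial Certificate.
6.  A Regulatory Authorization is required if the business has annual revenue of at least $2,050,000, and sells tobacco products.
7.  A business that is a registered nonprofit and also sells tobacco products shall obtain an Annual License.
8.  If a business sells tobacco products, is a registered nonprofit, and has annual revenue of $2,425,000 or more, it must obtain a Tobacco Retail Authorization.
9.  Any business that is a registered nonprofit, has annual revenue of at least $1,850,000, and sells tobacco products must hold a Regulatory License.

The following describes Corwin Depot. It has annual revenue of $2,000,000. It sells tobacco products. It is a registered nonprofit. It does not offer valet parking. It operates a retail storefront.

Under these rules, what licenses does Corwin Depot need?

1. does not offer valet parking; is a registered nonprofit → Operating License not required.
2. revenue $2,000,000 > $900,000; sells tobacco products → exempt from Compliance License.
3. is a registered nonprofit; operates a retail storefront → Compliance License required.
4. revenue $2,000,000 ≤ $2,625,000; operates a retail storefront; does not offer valet parking → Trade Registration not required.
5. does not offer valet parking → Commercial Certificate not required.
6. revenue $2,000,000 < $2,050,000; sells tobacco products → Regulatory Authorization not required.
7. is a registered nonprofit; sells tobacco products → Annual License required.
8. sells tobacco products; is a registered nonprofit; revenue $2,000,000 < $2,425,000 → Tobacco Retail Authorization not required.
9. is a registered nonprofit; revenue $2,000,000 ≥ $1,850,000; sells tobacco products → Regulatory License required.

Annual License, Regulatory License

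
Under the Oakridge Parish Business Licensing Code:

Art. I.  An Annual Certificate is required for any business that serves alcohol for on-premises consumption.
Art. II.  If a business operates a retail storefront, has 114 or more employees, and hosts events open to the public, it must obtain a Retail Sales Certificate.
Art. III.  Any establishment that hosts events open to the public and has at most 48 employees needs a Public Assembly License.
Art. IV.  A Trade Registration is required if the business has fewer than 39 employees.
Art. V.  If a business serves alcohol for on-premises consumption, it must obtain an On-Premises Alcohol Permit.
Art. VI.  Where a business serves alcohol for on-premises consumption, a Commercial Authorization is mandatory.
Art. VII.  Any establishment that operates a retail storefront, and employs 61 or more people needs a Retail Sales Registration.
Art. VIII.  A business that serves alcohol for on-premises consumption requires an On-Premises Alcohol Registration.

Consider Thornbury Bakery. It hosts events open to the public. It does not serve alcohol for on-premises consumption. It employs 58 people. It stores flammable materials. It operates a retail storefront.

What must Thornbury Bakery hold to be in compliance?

None

Art. I. does not serve alcohol for on-premises consumption → Annual Certificate not required.
Art. II. operates a retail storefront; employees 58 < 114; hosts events open to the public → Retail Sales Certificate not required.
Art. III. hosts events open to the public; employees 58 > 48 → Public Assembly License not required.
Art. IV. employees 58 ≥ 39 → Trade Registration not required.
Art. V. does not serve alcohol for on-premises consumption → On-Premises Alcohol Permit not required.
Art. VI. does not serve alcohol for on-premises consumption → Commercial Authorization not required.
Art. VII. operates a retail storefront; employees 58 < 61 → Retail Sales Registration not required.
Art. VIII. does not serve alcohol for on-premises consumption → On-Premises Alcohol Registration not required.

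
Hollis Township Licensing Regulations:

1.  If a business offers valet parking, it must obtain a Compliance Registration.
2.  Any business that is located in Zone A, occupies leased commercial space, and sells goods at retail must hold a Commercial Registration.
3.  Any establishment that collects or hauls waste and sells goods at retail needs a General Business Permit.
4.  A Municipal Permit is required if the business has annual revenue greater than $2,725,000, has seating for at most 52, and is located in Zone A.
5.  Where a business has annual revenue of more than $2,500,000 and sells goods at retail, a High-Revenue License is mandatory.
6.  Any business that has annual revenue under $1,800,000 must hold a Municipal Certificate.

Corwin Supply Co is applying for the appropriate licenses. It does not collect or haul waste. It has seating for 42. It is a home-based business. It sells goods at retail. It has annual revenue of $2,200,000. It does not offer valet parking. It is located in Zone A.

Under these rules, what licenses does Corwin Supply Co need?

None

1. does not offer valet parking → Compliance Registration not required.
2. is located in Zone A; is a home-based business (not: occupies leased commercial space); sells goods at retail → Commercial Registration not required.
3. does not collect or haul waste; sells goods at retail → General Business Permit not required.
4. revenue $2,200,000 ≤ $2,725,000; seating 42 ≤ 52; is located in Zone A → Municipal Permit not required.
5. revenue $2,200,000 ≤ $2,500,000; sells goods at retail → High-Revenue License not required.
6. revenue $2,200,000 ≥ $1,800,000 → Municipal Certificate not required.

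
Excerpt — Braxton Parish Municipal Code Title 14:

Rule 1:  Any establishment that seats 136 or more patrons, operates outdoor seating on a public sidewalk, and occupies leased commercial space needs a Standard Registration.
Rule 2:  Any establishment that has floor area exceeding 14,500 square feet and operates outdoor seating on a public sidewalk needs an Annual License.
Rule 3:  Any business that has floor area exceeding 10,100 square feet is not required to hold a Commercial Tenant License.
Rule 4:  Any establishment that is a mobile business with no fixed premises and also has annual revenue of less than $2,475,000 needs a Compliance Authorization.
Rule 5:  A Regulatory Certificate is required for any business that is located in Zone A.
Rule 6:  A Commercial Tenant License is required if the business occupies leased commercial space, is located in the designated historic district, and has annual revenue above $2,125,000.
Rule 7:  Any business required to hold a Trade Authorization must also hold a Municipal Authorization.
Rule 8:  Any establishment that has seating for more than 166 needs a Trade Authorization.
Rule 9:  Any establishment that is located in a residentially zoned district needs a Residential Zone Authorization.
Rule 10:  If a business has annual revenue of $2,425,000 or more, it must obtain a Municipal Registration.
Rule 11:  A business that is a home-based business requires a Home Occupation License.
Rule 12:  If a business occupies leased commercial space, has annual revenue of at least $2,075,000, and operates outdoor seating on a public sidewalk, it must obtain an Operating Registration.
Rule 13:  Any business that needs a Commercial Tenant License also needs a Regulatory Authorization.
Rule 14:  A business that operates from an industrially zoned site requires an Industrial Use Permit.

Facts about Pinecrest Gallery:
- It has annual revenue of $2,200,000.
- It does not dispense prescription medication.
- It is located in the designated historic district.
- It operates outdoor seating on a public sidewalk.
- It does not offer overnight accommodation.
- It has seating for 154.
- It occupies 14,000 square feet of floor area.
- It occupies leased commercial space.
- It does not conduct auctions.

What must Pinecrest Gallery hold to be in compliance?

Rule 1: seating 154 ≥ 136; operates outdoor seating on a public sidewalk; occupies leased commercial space → Standard Registration required.
Rule 2: floor area 14,000 square feet ≤ 14,500 square feet; operates outdoor seating on a public sidewalk → Annual License not required.
Rule 3: floor area 14,000 square feet > 10,100 square feet → exempt from Commercial Tenant License.
Rule 4: occupies leased commercial space (not: is a mobile business with no fixed premises); revenue $2,200,000 < $2,475,000 → Compliance Authorization not required.
Rule 5: is located in the designated historic district (not: is located in Zone A) → Regulatory Certificate not required.
Rule 6: occupies leased commercial space; is located in the designated historic district; revenue $2,200,000 > $2,125,000 → Commercial Tenant License required.
Rule 7: Trade Authorization is not required → no effect.
Rule 8: seating 154 ≤ 166 → Trade Authorization not required.
Rule 9: is located in the designated historic district (not: is located in a residentially zoned district) → Residential Zone Authorization not required.
Rule 10: revenue $2,200,000 < $2,425,000 → Municipal Registration not required.
Rule 11: occupies leased commercial space (not: is a home-based business) → Home Occupation License not required.
Rule 12: occupies leased commercial space; revenue $2,200,000 ≥ $2,075,000; operates outdoor seating on a public sidewalk → Operating Registration required.
Rule 13: Commercial Tenant License is not required → no effect.
Rule 14: occupies leased commercial space (not: operates from an industrially zoned site) → Industrial Use Permit not required.

Operating Registration, Standard Registration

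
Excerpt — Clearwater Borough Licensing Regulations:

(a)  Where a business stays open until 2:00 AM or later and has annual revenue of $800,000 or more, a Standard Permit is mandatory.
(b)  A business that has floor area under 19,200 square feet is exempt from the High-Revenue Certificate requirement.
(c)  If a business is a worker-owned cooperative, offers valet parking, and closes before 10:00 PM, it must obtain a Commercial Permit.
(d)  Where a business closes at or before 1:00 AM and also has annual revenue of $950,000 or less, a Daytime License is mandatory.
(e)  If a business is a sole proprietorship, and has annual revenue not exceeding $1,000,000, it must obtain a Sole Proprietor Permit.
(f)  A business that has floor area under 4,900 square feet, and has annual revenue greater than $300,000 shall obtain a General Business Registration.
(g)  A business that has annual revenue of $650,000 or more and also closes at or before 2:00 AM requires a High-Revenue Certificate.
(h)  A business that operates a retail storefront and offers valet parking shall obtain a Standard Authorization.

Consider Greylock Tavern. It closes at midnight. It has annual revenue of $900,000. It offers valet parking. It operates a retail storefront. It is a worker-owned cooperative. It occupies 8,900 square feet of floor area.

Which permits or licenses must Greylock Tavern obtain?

(a) closes midnight, at/before 2:00 AM; revenue $900,000 ≥ $800,000 → Standard Permit not required.
(b) floor area 8,900 square feet < 19,200 square feet → exempt from High-Revenue Certificate.
(c) is a worker-owned cooperative; offers valet parking; closes midnight, after 10:00 PM → Commercial Permit not required.
(d) closes midnight, at/before 1:00 AM; revenue $900,000 ≤ $950,000 → Daytime License required.
(e) is a worker-owned cooperative (not: is a sole proprietorship); revenue $900,000 ≤ $1,000,000 → Sole Proprietor Permit not required.
(f) floor area 8,900 square feet ≥ 4,900 square feet; revenue $900,000 > $300,000 → General Business Registration not required.
(g) revenue $900,000 ≥ $650,000; closes midnight, at/before 2:00 AM → High-Revenue Certificate required.
(h) operates a retail storefront; offers valet parking → Standard Authorization required.

Daytime License, Standard Authorization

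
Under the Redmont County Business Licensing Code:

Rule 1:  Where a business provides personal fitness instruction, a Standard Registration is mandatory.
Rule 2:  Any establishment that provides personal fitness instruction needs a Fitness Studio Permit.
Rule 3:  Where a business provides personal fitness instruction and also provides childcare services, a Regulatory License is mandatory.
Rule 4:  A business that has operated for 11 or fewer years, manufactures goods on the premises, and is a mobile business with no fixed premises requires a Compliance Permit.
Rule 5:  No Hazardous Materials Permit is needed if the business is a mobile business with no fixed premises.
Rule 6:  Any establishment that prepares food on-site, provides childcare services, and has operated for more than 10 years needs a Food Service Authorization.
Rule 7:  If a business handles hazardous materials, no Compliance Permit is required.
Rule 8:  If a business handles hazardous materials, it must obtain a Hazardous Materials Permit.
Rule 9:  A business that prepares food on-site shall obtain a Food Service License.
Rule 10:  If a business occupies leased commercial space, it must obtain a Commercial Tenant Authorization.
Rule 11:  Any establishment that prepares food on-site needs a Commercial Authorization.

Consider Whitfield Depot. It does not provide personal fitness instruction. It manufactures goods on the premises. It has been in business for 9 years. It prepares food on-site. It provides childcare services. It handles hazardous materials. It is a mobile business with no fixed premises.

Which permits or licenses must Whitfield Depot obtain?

Rule 1: does not provide personal fitness instruction → Standard Registration not required.
Rule 2: does not provide personal fitness instruction → Fitness Studio Permit not required.
Rule 3: does not provide personal fitness instruction; provides childcare services → Regulatory License not required.
Rule 4: years in business 9 ≤ 11; manufactures goods on the premises; is a mobile business with no fixed premises → Compliance Permit required.
Rule 5: is a mobile business with no fixed premises → exempt from Hazardous Materials Permit.
Rule 6: prepares food on-site; provides childcare services; years in business 9 ≤ 10 → Food Service Authorization not required.
Rule 7: handles hazardous materials → exempt from Compliance Permit.
Rule 8: handles hazardous materials → Hazardous Materials Permit required.
Rule 9: prepares food on-site → Food Service License required.
Rule 10: is a mobile business with no fixed premises (not: occupies leased commercial space) → Commercial Tenant Authorization not required.
Rule 11: prepares food on-site → Commercial Authorization required.

Commercial Authorization, Food Service License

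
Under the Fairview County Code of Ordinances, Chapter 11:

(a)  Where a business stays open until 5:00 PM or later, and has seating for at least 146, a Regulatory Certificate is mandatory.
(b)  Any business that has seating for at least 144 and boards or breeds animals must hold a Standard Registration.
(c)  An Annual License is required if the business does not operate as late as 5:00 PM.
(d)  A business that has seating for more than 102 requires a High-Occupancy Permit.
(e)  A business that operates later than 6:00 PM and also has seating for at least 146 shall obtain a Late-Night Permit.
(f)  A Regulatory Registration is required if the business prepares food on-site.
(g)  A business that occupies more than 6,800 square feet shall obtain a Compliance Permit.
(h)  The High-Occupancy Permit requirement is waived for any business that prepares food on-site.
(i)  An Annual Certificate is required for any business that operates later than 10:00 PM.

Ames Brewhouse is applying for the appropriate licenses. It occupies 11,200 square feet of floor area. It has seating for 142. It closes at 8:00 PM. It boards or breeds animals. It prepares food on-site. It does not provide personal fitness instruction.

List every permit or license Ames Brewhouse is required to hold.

(a) closes 8:00 PM, after 5:00 PM; seating 142 < 146 → Regulatory Certificate not required.
(b) seating 142 < 144; boards or breeds animals → Standard Registration not required.
(c) closes 8:00 PM, after 5:00 PM → Annual License not required.
(d) seating 142 > 102 → High-Occupancy Permit required.
(e) closes 8:00 PM, after 6:00 PM; seating 142 < 146 → Late-Night Permit not required.
(f) prepares food on-site → Regulatory Registration required.
(g) floor area 11,200 square feet > 6,800 square feet → Compliance Permit required.
(h) prepares food on-site → exempt from High-Occupancy Permit.
(i) closes 8:00 PM, at/before 10:00 PM → Annual Certificate not required.

Compliance Permit, Regulatory Registration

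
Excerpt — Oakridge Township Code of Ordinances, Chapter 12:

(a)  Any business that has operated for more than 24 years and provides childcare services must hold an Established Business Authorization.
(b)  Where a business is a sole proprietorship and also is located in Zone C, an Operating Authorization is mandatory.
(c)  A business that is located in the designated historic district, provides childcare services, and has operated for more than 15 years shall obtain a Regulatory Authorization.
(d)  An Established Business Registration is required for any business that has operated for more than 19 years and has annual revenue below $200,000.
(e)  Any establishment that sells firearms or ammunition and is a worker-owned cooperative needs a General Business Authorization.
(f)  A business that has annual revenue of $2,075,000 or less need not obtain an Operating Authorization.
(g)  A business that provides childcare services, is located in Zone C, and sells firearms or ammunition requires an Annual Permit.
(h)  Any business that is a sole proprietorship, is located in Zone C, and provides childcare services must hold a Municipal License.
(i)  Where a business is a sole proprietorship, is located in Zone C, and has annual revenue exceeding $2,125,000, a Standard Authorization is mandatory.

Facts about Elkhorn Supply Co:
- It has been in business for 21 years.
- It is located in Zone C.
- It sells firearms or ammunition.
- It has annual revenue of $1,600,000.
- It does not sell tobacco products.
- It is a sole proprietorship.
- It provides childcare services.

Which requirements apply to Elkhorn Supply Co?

Annual Permit, Municipal License

(a) years in business 21 ≤ 24; provides childcare services → Established Business Authorization not required.
(b) is a sole proprietorship; is located in Zone C → Operating Authorization required.
(c) is located in Zone C (not: is located in the designated historic district); provides childcare services; years in business 21 > 15 → Regulatory Authorization not required.
(d) years in business 21 > 19; revenue $1,600,000 ≥ $200,000 → Established Business Registration not required.
(e) sells firearms or ammunition; is a sole proprietorship (not: is a worker-owned cooperative) → General Business Authorization not required.
(f) revenue $1,600,000 ≤ $2,075,000 → exempt from Operating Authorization.
(g) provides childcare services; is located in Zone C; sells firearms or ammunition → Annual Permit required.
(h) is a sole proprietorship; is located in Zone C; provides childcare services → Municipal License required.
(i) is a sole proprietorship; is located in Zone C; revenue $1,600,000 ≤ $2,125,000 → Standard Authorization not required.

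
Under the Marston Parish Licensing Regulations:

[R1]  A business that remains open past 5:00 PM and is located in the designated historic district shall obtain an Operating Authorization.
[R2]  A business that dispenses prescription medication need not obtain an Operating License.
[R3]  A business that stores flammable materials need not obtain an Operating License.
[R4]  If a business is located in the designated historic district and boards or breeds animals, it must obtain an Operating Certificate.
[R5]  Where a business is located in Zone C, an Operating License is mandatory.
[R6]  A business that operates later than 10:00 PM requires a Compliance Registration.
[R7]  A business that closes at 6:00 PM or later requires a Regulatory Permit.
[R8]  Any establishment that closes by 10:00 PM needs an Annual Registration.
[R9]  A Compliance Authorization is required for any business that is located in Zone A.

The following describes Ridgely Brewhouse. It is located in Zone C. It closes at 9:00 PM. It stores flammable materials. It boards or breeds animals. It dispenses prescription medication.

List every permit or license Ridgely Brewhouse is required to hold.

[R1] closes 9:00 PM, after 5:00 PM; is located in Zone C (not: is located in the designated historic district) → Operating Authorization not required.
[R2] dispenses prescription medication → exempt from Operating License.
[R3] stores flammable materials → exempt from Operating License.
[R4] is located in Zone C (not: is located in the designated historic district); boards or breeds animals → Operating Certificate not required.
[R5] is located in Zone C → Operating License required.
[R6] closes 9:00 PM, at/before 10:00 PM → Compliance Registration not required.
[R7] closes 9:00 PM, after 6:00 PM → Regulatory Permit required.
[R8] closes 9:00 PM, at/before 10:00 PM → Annual Registration required.
[R9] is located in Zone C (not: is located in Zone A) → Compliance Authorization not required.

Annual Registration, Regulatory Permit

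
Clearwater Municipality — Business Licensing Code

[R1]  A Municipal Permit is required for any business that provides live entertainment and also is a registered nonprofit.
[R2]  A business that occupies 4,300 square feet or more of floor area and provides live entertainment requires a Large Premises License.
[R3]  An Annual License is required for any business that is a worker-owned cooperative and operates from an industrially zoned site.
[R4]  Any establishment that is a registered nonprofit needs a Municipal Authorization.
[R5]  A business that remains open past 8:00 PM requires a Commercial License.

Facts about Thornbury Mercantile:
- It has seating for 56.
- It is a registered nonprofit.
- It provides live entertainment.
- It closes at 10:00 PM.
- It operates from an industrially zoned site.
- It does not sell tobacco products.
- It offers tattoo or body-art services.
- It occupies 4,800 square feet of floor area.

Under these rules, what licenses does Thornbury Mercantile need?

Commercial License, Large Premises License, Municipal Authorization, Municipal Permit

[R1] provides live entertainment; is a registered nonprofit → Municipal Permit required.
[R2] floor area 4,800 square feet ≥ 4,300 square feet; provides live entertainment → Large Premises License required.
[R3] is a registered nonprofit (not: is a worker-owned cooperative); operates from an industrially zoned site → Annual License not required.
[R4] is a registered nonprofit → Municipal Authorization required.
[R5] closes 10:00 PM, after 8:00 PM → Commercial License required.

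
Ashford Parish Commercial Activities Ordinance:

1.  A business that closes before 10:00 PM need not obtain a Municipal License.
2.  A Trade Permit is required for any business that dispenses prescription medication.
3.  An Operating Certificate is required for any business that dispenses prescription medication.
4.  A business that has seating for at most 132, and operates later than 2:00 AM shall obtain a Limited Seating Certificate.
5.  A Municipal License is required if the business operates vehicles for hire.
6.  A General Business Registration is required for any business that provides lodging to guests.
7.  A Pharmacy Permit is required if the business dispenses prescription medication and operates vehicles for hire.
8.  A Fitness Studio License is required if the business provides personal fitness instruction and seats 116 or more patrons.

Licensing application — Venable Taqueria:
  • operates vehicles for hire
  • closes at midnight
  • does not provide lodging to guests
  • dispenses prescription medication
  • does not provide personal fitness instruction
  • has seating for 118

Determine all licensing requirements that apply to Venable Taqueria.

Municipal License, Operating Certificate, Pharmacy Permit, Trade Permit

1. closes midnight, after 10:00 PM → Municipal License exemption does not apply.
2. dispenses prescription medication → Trade Permit required.
3. dispenses prescription medication → Operating Certificate required.
4. seating 118 ≤ 132; closes midnight, at/before 2:00 AM → Limited Seating Certificate not required.
5. operates vehicles for hire → Municipal License required.
6. does not provide lodging to guests → General Business Registration not required.
7. dispenses prescription medication; operates vehicles for hire → Pharmacy Permit required.
8. does not provide personal fitness instruction; seating 118 ≥ 116 → Fitness Studio License not required.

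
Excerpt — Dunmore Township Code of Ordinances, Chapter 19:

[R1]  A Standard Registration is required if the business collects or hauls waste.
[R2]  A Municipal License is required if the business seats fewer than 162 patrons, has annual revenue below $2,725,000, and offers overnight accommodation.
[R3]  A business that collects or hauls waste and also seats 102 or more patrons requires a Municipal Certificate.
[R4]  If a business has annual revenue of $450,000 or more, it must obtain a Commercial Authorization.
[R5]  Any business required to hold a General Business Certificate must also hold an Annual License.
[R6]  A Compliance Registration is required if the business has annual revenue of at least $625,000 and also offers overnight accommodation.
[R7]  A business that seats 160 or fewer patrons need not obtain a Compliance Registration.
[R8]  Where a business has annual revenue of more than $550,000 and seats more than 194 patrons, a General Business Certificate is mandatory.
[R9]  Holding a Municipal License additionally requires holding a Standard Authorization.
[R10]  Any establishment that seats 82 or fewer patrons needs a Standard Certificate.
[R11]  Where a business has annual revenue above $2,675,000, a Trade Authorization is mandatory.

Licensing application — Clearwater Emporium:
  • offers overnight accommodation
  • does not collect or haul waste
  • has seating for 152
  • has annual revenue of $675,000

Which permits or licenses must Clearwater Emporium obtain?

[R1] does not collect or haul waste → Standard Registration not required.
[R2] seating 152 < 162; revenue $675,000 < $2,725,000; offers overnight accommodation → Municipal License required.
[R3] does not collect or haul waste; seating 152 ≥ 102 → Municipal Certificate not required.
[R4] revenue $675,000 ≥ $450,000 → Commercial Authorization required.
[R5] General Business Certificate is not required → no effect.
[R6] revenue $675,000 ≥ $625,000; offers overnight accommodation → Compliance Registration required.
[R7] seating 152 ≤ 160 → exempt from Compliance Registration.
[R8] revenue $675,000 > $550,000; seating 152 ≤ 194 → General Business Certificate not required.
[R9] Municipal License is required → Standard Authorization also required.
[R10] seating 152 > 82 → Standard Certificate not required.
[R11] revenue $675,000 ≤ $2,675,000 → Trade Authorization not required.

Commercial Authorization, Municipal License, Standard Authorization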